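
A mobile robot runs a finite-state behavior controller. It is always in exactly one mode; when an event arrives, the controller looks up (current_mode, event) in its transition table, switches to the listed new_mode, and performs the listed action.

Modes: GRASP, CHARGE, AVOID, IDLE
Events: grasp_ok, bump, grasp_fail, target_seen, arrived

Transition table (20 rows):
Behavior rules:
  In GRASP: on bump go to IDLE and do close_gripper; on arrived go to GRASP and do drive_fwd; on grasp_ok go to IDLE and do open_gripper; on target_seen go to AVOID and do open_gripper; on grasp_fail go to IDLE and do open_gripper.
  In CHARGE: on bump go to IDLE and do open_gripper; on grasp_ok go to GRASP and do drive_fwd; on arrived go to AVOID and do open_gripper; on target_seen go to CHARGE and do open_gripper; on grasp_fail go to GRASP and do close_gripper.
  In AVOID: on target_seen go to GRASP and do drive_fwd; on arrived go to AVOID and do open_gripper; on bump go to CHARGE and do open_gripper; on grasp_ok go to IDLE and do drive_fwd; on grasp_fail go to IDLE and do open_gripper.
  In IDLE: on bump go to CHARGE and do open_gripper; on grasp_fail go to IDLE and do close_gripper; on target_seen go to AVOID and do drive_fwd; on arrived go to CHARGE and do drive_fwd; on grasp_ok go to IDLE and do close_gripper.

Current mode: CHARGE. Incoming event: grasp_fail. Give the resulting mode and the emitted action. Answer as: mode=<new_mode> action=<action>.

mode=GRASP action=close_gripper

current mode = CHARGE; filter table to that mode:
  (CHARGE, bump) → (IDLE, open_gripper)
  (CHARGE, grasp_ok) → (GRASP, drive_fwd)
  (CHARGE, arrived) → (AVOID, open_gripper)
  (CHARGE, target_seen) → (CHARGE, open_gripper)
  (CHARGE, grasp_fail) → (GRASP, close_gripper)  ← event matches
event = grasp_fail selects (GRASP, close_gripper)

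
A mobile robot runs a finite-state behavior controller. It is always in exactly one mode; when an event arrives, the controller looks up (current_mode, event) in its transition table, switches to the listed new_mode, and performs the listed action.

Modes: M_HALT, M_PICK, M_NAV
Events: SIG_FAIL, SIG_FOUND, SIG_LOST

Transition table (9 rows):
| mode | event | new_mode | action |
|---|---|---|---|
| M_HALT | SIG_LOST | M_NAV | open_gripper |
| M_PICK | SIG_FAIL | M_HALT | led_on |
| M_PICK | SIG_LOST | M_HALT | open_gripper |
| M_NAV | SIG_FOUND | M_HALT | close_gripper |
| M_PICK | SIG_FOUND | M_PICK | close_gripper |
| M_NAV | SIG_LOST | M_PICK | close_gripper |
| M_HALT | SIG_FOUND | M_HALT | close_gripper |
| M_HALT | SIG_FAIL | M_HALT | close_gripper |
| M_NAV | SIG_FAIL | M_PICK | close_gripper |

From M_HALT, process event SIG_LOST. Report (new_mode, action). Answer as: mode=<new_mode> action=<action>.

current mode = M_HALT; filter table to that mode:
  (M_HALT, SIG_LOST) → (M_NAV, open_gripper)  ← event matches
  (M_HALT, SIG_FOUND) → (M_HALT, close_gripper)
  (M_HALT, SIG_FAIL) → (M_HALT, close_gripper)
event = SIG_LOST selects (M_NAV, open_gripper)

mode=M_NAV action=open_gripper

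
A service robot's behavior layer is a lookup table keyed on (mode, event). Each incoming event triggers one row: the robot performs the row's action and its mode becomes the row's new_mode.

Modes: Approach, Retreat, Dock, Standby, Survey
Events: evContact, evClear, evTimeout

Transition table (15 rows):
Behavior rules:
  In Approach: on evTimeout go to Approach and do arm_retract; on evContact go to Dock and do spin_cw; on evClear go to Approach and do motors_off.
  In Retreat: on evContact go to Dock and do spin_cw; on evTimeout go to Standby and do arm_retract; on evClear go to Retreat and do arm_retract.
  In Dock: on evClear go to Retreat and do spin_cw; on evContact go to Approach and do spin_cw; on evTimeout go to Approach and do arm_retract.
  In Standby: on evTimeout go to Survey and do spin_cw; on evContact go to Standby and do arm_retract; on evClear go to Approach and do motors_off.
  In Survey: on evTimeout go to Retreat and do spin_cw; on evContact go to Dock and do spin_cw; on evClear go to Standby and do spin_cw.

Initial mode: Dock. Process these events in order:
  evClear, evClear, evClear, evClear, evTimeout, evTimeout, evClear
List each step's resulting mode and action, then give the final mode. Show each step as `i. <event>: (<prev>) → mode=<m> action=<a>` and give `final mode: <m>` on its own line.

1. evClear: (Dock) → mode=Retreat action=spin_cw
2. evClear: (Retreat) → mode=Retreat action=arm_retract
3. evClear: (Retreat) → mode=Retreat action=arm_retract
4. evClear: (Retreat) → mode=Retreat action=arm_retract
5. evTimeout: (Retreat) → mode=Standby action=arm_retract
6. evTimeout: (Standby) → mode=Survey action=spin_cw
7. evClear: (Survey) → mode=Standby action=spin_cw

final mode: Standby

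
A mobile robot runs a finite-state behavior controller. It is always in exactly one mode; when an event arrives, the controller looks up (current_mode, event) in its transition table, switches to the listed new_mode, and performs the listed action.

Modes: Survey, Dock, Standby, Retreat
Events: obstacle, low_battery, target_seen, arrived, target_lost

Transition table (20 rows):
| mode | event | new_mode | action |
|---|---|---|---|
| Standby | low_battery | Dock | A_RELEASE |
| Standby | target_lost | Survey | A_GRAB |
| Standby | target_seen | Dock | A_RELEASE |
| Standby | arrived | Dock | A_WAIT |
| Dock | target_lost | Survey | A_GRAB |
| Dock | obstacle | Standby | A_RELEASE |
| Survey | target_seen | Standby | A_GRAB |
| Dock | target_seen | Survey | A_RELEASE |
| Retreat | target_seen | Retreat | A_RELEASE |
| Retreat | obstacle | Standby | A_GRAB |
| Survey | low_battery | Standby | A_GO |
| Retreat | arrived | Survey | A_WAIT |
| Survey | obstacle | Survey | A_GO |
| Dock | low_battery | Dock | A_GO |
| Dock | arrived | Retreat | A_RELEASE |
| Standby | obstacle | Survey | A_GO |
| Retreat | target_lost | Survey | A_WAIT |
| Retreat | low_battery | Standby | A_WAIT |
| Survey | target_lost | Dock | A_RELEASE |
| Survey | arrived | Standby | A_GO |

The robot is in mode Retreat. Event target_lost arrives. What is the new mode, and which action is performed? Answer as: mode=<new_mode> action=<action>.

current mode = Retreat; filter table to that mode:
  (Retreat, target_seen) → (Retreat, A_RELEASE)
  (Retreat, obstacle) → (Standby, A_GRAB)
  (Retreat, arrived) → (Survey, A_WAIT)
  (Retreat, target_lost) → (Survey, A_WAIT)  ← event matches
  (Retreat, low_battery) → (Standby, A_WAIT)
event = target_lost selects (Survey, A_WAIT)

mode=Survey action=A_WAIT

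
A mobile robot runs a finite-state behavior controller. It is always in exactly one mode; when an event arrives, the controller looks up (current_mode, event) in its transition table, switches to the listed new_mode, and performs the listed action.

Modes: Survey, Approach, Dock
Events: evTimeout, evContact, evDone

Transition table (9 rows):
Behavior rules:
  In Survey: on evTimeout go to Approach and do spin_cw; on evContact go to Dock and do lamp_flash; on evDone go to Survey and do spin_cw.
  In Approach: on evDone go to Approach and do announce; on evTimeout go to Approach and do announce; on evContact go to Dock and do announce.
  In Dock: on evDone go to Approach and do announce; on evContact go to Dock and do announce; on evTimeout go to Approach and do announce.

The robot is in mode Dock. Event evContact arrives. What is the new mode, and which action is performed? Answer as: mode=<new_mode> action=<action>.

mode=Dock action=announce

current mode = Dock; filter table to that mode:
  (Dock, evDone) → (Approach, announce)
  (Dock, evContact) → (Dock, announce)  ← event matches
  (Dock, evTimeout) → (Approach, announce)
event = evContact selects (Dock, announce)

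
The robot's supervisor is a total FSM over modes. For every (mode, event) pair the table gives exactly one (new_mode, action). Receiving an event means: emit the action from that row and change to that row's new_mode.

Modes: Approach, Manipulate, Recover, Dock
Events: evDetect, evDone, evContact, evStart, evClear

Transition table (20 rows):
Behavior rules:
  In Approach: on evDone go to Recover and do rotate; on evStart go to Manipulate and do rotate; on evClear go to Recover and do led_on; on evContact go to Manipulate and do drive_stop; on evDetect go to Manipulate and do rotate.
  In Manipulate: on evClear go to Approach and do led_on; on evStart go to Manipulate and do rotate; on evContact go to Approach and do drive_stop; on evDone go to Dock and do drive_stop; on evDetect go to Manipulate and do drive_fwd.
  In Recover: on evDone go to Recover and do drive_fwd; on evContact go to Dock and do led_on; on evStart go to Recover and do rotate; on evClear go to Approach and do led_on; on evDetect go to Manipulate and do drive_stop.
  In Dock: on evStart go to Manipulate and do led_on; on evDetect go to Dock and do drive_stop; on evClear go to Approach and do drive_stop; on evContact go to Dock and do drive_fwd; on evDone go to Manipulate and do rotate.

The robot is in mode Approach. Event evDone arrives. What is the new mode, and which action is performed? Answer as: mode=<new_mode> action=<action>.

mode=Recover action=rotate

current mode = Approach; filter table to that mode:
  (Approach, evDone) → (Recover, rotate)  ← event matches
  (Approach, evStart) → (Manipulate, rotate)
  (Approach, evClear) → (Recover, led_on)
  (Approach, evContact) → (Manipulate, drive_stop)
  (Approach, evDetect) → (Manipulate, rotate)
event = evDone selects (Recover, rotate)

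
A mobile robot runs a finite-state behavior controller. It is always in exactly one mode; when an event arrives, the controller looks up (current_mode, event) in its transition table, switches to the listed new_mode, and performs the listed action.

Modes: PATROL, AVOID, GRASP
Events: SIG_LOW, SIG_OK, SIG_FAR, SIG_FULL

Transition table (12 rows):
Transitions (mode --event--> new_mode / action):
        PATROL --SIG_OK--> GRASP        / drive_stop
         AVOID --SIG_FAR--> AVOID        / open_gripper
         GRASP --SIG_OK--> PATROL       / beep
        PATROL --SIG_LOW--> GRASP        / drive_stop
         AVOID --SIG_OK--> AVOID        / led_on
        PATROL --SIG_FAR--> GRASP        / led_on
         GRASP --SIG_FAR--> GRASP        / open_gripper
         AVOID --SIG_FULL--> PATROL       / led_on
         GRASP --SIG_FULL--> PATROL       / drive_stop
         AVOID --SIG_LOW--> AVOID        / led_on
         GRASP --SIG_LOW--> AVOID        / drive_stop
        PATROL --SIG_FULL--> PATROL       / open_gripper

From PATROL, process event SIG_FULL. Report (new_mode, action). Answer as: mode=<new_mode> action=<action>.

mode=PATROL action=open_gripper

current mode = PATROL; filter table to that mode:
  (PATROL, SIG_OK) → (GRASP, drive_stop)
  (PATROL, SIG_LOW) → (GRASP, drive_stop)
  (PATROL, SIG_FAR) → (GRASP, led_on)
  (PATROL, SIG_FULL) → (PATROL, open_gripper)  ← event matches
event = SIG_FULL selects (PATROL, open_gripper)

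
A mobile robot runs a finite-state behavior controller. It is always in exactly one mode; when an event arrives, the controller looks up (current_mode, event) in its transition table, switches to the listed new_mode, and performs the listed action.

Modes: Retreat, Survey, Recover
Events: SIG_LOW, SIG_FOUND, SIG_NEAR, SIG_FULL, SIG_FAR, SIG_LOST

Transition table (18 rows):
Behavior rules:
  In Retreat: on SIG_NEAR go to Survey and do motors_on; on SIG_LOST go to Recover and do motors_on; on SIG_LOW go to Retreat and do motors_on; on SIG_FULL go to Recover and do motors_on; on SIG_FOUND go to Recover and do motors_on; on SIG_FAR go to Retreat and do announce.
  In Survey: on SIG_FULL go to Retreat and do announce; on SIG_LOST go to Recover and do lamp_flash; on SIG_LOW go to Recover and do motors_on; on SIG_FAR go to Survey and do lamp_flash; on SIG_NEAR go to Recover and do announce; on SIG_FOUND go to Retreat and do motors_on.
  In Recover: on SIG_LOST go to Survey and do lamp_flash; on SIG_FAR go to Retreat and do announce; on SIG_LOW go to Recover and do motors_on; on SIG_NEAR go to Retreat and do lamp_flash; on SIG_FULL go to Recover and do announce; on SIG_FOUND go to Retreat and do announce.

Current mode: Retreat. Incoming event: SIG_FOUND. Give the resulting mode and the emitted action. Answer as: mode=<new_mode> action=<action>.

current mode = Retreat; filter table to that mode:
  (Retreat, SIG_NEAR) → (Survey, motors_on)
  (Retreat, SIG_LOST) → (Recover, motors_on)
  (Retreat, SIG_LOW) → (Retreat, motors_on)
  (Retreat, SIG_FULL) → (Recover, motors_on)
  (Retreat, SIG_FOUND) → (Recover, motors_on)  ← event matches
  (Retreat, SIG_FAR) → (Retreat, announce)
event = SIG_FOUND selects (Recover, motors_on)

mode=Recover action=motors_on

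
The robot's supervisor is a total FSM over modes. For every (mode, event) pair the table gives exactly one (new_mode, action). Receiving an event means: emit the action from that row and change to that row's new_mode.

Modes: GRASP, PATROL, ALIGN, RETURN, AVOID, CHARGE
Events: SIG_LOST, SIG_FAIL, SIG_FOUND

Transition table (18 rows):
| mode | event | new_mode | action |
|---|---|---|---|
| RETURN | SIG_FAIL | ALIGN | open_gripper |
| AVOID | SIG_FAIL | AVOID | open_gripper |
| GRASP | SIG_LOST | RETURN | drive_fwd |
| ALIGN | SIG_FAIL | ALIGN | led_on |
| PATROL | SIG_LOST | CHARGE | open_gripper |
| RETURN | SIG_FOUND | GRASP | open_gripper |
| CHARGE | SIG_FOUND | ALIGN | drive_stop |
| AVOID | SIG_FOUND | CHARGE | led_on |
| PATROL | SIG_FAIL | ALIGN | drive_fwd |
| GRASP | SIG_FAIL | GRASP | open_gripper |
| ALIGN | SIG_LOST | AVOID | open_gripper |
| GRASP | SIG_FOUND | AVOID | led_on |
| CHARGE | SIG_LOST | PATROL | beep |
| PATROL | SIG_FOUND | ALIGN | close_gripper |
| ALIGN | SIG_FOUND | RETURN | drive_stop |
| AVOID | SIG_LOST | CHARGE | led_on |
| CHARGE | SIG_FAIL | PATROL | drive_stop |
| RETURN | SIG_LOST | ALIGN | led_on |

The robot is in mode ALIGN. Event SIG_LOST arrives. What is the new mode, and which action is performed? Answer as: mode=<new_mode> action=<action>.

current mode = ALIGN; filter table to that mode:
  (ALIGN, SIG_FAIL) → (ALIGN, led_on)
  (ALIGN, SIG_LOST) → (AVOID, open_gripper)  ← event matches
  (ALIGN, SIG_FOUND) → (RETURN, drive_stop)
event = SIG_LOST selects (AVOID, open_gripper)

mode=AVOID action=open_gripper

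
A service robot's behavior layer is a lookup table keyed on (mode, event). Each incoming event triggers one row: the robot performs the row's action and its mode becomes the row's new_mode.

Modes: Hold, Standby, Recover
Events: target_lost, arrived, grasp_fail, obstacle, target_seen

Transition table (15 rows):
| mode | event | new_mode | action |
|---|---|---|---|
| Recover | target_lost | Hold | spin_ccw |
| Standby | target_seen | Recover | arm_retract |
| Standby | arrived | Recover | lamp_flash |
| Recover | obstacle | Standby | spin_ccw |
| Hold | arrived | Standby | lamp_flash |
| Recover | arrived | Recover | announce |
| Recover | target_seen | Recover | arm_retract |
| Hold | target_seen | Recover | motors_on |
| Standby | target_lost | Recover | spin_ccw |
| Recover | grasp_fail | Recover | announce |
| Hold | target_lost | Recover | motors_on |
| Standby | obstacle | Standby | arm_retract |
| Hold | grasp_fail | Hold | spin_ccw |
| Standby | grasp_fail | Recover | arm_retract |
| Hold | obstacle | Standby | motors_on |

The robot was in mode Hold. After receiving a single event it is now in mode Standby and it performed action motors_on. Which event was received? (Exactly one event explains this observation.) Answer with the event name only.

obstacle

try target_lost: (Hold, target_lost) → (Recover, motors_on)
try arrived: (Hold, arrived) → (Standby, lamp_flash)
try grasp_fail: (Hold, grasp_fail) → (Hold, spin_ccw)
try obstacle: (Hold, obstacle) → (Standby, motors_on)  ← matches
try target_seen: (Hold, target_seen) → (Recover, motors_on)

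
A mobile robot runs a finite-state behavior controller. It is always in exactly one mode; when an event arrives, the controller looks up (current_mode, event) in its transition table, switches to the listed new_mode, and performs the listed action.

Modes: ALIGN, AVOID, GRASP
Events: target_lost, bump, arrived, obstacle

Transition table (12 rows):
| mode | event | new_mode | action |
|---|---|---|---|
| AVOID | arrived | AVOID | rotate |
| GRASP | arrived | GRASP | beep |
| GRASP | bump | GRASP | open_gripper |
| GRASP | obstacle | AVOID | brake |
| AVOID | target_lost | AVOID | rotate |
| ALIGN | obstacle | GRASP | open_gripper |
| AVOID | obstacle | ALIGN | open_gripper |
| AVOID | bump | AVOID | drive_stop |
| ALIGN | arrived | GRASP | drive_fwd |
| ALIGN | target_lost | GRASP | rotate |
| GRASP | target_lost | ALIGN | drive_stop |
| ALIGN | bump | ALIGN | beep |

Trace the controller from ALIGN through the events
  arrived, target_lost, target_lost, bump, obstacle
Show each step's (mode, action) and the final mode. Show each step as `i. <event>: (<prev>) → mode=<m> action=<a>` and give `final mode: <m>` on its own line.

1. arrived: (ALIGN) → mode=GRASP action=drive_fwd
2. target_lost: (GRASP) → mode=ALIGN action=drive_stop
3. target_lost: (ALIGN) → mode=GRASP action=rotate
4. bump: (GRASP) → mode=GRASP action=open_gripper
5. obstacle: (GRASP) → mode=AVOID action=brake

final mode: AVOID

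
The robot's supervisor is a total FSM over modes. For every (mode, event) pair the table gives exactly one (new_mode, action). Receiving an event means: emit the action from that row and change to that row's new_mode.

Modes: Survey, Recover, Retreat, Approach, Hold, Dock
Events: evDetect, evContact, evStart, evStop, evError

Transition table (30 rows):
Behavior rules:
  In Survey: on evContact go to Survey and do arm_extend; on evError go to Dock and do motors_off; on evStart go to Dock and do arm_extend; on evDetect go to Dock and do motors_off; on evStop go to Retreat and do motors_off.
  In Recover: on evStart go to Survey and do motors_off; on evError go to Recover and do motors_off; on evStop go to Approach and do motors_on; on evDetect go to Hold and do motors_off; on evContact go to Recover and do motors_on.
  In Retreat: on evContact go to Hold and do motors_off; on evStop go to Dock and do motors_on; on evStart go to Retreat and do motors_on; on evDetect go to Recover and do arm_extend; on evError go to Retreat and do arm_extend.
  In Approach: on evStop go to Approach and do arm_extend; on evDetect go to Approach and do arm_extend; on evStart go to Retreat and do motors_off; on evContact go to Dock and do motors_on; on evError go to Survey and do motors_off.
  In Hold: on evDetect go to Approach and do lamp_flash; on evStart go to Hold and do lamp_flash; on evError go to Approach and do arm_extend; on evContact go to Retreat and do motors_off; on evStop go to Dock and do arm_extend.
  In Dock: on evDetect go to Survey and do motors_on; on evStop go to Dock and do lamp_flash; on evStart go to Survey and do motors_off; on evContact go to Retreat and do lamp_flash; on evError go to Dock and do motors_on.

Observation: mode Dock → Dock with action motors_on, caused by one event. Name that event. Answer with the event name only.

evError

try evDetect: (Dock, evDetect) → (Survey, motors_on)
try evContact: (Dock, evContact) → (Retreat, lamp_flash)
try evStart: (Dock, evStart) → (Survey, motors_off)
try evStop: (Dock, evStop) → (Dock, lamp_flash)
try evError: (Dock, evError) → (Dock, motors_on)  ← matches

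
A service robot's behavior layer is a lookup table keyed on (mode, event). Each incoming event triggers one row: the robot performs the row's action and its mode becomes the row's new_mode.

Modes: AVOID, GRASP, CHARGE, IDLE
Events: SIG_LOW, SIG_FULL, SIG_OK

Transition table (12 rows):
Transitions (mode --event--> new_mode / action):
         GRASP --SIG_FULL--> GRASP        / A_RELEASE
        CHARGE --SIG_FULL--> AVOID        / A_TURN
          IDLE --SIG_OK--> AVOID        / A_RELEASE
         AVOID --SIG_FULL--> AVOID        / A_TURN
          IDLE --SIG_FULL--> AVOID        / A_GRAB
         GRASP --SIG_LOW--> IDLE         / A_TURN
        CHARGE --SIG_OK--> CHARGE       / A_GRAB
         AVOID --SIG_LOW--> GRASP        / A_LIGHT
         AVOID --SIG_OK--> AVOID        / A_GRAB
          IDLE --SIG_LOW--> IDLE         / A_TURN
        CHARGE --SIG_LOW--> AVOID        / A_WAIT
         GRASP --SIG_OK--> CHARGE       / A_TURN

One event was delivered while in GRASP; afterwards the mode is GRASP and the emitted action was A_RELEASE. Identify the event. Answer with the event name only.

SIG_FULL

try SIG_LOW: (GRASP, SIG_LOW) → (IDLE, A_TURN)
try SIG_FULL: (GRASP, SIG_FULL) → (GRASP, A_RELEASE)  ← matches
try SIG_OK: (GRASP, SIG_OK) → (CHARGE, A_TURN)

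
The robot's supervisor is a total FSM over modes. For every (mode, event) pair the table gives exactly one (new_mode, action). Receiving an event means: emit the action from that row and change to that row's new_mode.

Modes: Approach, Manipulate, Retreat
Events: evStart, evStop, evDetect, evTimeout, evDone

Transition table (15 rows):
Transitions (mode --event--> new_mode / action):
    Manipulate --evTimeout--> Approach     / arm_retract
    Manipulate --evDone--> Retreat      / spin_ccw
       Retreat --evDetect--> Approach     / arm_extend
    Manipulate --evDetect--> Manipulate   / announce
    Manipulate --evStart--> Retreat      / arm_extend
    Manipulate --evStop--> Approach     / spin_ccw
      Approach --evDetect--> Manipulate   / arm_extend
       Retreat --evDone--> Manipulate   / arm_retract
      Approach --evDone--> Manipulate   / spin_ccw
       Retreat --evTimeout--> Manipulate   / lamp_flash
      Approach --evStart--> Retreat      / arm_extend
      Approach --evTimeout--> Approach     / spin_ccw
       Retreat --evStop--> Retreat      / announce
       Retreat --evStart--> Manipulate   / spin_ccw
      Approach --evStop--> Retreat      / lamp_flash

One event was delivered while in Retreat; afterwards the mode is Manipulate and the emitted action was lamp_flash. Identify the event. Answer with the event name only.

evTimeout

try evStart: (Retreat, evStart) → (Manipulate, spin_ccw)
try evStop: (Retreat, evStop) → (Retreat, announce)
try evDetect: (Retreat, evDetect) → (Approach, arm_extend)
try evTimeout: (Retreat, evTimeout) → (Manipulate, lamp_flash)  ← matches
try evDone: (Retreat, evDone) → (Manipulate, arm_retract)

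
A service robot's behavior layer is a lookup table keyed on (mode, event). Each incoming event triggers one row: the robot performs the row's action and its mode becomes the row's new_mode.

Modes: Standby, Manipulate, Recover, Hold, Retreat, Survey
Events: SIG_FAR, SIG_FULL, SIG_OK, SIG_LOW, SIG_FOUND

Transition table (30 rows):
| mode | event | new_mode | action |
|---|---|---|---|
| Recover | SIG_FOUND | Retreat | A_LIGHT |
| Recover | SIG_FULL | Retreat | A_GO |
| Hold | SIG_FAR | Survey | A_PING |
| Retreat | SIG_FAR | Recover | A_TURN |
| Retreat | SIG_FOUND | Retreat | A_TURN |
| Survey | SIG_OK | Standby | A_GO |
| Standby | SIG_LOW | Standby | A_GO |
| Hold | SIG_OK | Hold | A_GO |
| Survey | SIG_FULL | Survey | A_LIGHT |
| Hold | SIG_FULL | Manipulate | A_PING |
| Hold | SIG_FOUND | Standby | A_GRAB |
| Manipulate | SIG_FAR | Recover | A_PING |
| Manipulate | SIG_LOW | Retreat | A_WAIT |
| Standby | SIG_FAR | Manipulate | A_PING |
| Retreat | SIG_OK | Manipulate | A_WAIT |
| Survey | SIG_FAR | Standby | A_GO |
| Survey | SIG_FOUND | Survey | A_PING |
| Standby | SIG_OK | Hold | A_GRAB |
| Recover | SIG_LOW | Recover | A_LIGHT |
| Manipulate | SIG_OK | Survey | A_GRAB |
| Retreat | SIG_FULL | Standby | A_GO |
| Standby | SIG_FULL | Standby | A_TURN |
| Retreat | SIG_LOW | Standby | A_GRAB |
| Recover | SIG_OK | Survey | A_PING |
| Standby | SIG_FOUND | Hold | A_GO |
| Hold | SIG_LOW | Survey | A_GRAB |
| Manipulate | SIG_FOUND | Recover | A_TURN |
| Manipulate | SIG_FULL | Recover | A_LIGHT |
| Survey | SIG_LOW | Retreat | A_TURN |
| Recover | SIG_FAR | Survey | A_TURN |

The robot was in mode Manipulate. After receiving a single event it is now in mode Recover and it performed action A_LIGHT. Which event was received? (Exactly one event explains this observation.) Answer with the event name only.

SIG_FULL

try SIG_FAR: (Manipulate, SIG_FAR) → (Recover, A_PING)
try SIG_FULL: (Manipulate, SIG_FULL) → (Recover, A_LIGHT)  ← matches
try SIG_OK: (Manipulate, SIG_OK) → (Survey, A_GRAB)
try SIG_LOW: (Manipulate, SIG_LOW) → (Retreat, A_WAIT)
try SIG_FOUND: (Manipulate, SIG_FOUND) → (Recover, A_TURN)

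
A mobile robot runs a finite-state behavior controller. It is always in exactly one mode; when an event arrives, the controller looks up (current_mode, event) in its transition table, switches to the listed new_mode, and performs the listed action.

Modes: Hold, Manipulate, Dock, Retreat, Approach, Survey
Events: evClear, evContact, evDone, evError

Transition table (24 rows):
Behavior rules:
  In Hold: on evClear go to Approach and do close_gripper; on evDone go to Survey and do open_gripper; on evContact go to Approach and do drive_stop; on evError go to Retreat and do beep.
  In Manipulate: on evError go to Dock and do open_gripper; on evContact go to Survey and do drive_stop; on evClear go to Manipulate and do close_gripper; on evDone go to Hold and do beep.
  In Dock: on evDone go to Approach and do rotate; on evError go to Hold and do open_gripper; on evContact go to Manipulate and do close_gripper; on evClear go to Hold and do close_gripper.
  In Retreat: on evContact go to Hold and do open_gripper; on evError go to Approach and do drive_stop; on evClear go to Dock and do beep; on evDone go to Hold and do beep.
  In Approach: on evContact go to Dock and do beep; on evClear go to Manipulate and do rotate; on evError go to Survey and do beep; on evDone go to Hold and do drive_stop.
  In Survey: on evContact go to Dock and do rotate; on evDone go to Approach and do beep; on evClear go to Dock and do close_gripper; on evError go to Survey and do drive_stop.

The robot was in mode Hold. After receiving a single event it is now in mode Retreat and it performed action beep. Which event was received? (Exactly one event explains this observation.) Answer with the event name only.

evError

try evClear: (Hold, evClear) → (Approach, close_gripper)
try evContact: (Hold, evContact) → (Approach, drive_stop)
try evDone: (Hold, evDone) → (Survey, open_gripper)
try evError: (Hold, evError) → (Retreat, beep)  ← matches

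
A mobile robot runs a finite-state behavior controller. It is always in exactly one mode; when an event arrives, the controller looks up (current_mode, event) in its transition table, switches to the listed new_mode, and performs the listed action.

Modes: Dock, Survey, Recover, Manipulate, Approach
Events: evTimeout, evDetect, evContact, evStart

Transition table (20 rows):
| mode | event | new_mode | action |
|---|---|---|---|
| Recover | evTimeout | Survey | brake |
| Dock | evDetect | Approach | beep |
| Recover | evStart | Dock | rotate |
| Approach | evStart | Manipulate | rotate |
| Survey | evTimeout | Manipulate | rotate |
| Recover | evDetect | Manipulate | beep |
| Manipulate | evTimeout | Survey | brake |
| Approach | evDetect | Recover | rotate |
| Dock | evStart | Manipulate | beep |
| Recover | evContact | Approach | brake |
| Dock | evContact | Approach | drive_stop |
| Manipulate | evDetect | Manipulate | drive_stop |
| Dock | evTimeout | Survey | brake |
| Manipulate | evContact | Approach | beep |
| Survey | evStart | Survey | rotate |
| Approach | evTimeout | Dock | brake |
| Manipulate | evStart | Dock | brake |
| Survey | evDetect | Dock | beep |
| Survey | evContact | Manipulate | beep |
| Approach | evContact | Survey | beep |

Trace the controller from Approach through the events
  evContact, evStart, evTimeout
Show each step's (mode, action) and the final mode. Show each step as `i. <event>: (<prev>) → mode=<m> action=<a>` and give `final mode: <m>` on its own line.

final mode: Manipulate

1. evContact: (Approach) → mode=Survey action=beep
2. evStart: (Survey) → mode=Survey action=rotate
3. evTimeout: (Survey) → mode=Manipulate action=rotate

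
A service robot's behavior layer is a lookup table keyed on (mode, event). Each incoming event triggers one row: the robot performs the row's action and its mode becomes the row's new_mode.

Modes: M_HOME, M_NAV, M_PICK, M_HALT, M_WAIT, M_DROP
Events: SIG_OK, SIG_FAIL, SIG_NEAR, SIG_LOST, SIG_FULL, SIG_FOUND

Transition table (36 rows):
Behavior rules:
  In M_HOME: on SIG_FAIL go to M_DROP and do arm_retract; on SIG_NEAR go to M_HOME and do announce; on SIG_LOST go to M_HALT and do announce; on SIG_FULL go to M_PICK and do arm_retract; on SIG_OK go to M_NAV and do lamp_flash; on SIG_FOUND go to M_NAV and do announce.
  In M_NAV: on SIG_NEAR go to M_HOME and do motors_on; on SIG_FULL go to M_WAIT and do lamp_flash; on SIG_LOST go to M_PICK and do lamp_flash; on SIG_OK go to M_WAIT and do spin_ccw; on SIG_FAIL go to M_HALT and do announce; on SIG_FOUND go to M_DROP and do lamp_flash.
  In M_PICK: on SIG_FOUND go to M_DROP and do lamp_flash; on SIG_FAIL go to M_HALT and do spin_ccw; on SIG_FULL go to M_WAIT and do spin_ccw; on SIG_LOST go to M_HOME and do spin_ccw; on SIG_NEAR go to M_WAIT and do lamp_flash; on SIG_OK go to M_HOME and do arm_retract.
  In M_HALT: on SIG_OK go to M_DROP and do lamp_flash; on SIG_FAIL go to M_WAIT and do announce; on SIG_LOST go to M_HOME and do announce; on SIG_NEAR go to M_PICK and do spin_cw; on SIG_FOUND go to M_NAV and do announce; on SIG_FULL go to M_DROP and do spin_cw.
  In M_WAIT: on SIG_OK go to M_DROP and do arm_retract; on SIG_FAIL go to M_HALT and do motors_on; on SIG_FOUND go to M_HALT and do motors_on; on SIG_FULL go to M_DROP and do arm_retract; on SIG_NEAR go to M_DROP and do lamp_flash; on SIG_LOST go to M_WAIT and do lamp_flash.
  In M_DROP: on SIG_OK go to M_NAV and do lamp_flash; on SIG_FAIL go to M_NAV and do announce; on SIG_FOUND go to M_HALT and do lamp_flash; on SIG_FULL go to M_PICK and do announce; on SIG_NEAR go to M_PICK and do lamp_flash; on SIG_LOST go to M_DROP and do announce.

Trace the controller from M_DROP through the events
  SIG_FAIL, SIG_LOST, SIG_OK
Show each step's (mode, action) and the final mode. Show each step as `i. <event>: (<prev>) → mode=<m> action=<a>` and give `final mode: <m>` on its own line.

final mode: M_HOME

1. SIG_FAIL: (M_DROP) → mode=M_NAV action=announce
2. SIG_LOST: (M_NAV) → mode=M_PICK action=lamp_flash
3. SIG_OK: (M_PICK) → mode=M_HOME action=arm_retract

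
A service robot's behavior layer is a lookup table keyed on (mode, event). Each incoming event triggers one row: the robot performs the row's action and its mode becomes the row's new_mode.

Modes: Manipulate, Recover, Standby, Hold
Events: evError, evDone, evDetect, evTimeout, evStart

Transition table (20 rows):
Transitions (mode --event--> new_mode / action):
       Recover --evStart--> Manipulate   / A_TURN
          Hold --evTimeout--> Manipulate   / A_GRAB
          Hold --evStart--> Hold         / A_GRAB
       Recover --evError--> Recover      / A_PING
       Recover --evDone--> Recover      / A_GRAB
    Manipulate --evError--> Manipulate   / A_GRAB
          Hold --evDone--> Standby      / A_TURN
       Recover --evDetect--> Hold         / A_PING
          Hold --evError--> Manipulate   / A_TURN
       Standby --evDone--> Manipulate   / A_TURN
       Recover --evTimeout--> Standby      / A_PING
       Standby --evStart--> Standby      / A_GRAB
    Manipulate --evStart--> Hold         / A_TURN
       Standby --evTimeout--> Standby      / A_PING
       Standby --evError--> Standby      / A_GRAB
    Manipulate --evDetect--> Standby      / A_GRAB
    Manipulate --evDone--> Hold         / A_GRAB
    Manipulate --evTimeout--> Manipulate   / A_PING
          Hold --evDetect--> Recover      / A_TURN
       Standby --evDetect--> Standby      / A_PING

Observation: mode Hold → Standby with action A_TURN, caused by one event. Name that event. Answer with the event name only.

evDone

try evError: (Hold, evError) → (Manipulate, A_TURN)
try evDone: (Hold, evDone) → (Standby, A_TURN)  ← matches
try evDetect: (Hold, evDetect) → (Recover, A_TURN)
try evTimeout: (Hold, evTimeout) → (Manipulate, A_GRAB)
try evStart: (Hold, evStart) → (Hold, A_GRAB)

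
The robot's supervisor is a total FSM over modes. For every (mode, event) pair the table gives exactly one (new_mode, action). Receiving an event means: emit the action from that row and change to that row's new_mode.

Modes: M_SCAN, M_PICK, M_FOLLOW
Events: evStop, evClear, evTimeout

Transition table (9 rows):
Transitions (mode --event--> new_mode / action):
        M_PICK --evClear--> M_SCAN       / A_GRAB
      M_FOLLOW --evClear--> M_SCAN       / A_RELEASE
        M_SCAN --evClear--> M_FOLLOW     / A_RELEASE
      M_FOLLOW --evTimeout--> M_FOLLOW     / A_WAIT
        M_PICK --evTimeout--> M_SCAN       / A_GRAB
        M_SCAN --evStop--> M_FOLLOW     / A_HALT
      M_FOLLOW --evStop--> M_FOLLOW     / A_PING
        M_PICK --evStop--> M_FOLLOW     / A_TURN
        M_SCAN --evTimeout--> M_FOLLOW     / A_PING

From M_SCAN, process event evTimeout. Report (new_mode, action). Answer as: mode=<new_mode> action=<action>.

mode=M_FOLLOW action=A_PING

current mode = M_SCAN; filter table to that mode:
  (M_SCAN, evClear) → (M_FOLLOW, A_RELEASE)
  (M_SCAN, evStop) → (M_FOLLOW, A_HALT)
  (M_SCAN, evTimeout) → (M_FOLLOW, A_PING)  ← event matches
event = evTimeout selects (M_FOLLOW, A_PING)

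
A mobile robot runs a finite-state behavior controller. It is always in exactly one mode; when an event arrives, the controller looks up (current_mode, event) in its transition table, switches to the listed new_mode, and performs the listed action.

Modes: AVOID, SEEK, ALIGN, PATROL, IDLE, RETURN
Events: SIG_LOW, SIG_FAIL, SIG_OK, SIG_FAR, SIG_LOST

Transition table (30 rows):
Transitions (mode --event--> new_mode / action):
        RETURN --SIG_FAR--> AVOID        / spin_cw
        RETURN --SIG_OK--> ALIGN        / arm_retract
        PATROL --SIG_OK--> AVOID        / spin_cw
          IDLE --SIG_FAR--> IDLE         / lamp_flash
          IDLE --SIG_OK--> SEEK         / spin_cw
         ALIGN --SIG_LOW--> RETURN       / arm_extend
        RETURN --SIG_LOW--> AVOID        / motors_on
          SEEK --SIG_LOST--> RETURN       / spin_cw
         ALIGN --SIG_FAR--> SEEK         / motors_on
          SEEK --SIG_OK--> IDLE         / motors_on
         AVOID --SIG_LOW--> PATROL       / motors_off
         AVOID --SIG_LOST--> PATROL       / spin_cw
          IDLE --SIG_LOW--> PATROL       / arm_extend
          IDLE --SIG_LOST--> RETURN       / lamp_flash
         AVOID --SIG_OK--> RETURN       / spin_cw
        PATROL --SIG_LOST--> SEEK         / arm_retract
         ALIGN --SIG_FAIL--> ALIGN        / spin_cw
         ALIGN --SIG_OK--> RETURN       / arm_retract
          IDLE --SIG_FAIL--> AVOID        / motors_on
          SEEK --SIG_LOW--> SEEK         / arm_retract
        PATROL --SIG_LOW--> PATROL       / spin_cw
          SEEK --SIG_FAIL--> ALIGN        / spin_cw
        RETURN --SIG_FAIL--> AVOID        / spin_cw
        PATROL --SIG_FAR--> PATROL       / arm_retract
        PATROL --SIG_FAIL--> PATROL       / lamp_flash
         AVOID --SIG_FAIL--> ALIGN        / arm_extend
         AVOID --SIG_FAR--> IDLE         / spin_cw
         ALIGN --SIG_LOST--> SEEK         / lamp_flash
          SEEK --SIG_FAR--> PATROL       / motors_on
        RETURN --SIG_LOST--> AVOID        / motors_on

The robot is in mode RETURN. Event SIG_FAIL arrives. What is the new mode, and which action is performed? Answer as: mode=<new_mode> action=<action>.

current mode = RETURN; filter table to that mode:
  (RETURN, SIG_FAR) → (AVOID, spin_cw)
  (RETURN, SIG_OK) → (ALIGN, arm_retract)
  (RETURN, SIG_LOW) → (AVOID, motors_on)
  (RETURN, SIG_FAIL) → (AVOID, spin_cw)  ← event matches
  (RETURN, SIG_LOST) → (AVOID, motors_on)
event = SIG_FAIL selects (AVOID, spin_cw)

mode=AVOID action=spin_cw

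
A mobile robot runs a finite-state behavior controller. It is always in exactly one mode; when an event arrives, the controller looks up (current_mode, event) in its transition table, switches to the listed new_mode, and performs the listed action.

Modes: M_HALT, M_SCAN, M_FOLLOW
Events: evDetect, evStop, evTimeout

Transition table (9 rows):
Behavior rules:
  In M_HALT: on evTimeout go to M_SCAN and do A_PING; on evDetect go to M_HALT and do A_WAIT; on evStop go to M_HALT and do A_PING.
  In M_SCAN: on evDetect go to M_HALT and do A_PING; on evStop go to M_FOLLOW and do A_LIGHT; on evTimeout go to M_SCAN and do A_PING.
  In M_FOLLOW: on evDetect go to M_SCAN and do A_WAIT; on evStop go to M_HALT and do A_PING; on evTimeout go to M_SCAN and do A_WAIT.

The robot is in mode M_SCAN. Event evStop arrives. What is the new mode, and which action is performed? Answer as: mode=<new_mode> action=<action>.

current mode = M_SCAN; filter table to that mode:
  (M_SCAN, evDetect) → (M_HALT, A_PING)
  (M_SCAN, evStop) → (M_FOLLOW, A_LIGHT)  ← event matches
  (M_SCAN, evTimeout) → (M_SCAN, A_PING)
event = evStop selects (M_FOLLOW, A_LIGHT)

mode=M_FOLLOW action=A_LIGHT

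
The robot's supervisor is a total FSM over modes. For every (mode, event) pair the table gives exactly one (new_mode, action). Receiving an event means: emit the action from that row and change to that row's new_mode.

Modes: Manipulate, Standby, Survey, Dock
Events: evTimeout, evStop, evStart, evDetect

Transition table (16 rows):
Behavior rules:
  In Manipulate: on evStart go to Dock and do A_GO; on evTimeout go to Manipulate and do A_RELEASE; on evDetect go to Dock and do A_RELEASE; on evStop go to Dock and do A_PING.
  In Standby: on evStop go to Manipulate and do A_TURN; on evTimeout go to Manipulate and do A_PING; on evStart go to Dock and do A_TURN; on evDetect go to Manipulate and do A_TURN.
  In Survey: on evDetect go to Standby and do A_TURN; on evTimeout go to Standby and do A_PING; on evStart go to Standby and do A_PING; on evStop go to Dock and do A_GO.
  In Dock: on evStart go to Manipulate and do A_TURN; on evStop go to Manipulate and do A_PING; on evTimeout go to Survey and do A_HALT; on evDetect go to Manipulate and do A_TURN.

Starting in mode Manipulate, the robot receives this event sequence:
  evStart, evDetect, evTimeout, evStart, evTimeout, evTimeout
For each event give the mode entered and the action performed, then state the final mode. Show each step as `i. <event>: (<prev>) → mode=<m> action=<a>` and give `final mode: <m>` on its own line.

1. evStart: (Manipulate) → mode=Dock action=A_GO
2. evDetect: (Dock) → mode=Manipulate action=A_TURN
3. evTimeout: (Manipulate) → mode=Manipulate action=A_RELEASE
4. evStart: (Manipulate) → mode=Dock action=A_GO
5. evTimeout: (Dock) → mode=Survey action=A_HALT
6. evTimeout: (Survey) → mode=Standby action=A_PING

final mode: Standby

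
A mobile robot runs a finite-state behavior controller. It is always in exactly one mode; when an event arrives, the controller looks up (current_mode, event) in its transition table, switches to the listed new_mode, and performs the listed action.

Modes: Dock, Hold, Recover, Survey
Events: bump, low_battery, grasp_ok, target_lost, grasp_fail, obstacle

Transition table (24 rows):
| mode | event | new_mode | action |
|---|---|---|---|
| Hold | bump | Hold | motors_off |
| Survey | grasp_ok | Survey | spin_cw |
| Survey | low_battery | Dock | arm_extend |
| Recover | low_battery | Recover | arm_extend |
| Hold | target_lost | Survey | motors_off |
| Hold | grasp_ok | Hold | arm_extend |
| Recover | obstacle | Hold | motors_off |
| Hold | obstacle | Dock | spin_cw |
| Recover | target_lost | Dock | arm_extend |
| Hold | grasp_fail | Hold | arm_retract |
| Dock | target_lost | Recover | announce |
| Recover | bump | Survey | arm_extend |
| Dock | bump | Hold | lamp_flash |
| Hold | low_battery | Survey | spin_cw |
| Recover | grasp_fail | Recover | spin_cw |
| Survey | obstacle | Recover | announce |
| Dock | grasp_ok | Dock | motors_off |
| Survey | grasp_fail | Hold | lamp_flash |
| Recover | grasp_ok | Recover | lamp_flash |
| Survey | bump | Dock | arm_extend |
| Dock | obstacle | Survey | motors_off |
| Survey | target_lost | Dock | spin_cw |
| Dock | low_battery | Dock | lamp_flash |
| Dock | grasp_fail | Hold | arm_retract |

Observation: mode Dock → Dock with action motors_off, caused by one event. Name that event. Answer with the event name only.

try bump: (Dock, bump) → (Hold, lamp_flash)
try low_battery: (Dock, low_battery) → (Dock, lamp_flash)
try grasp_ok: (Dock, grasp_ok) → (Dock, motors_off)  ← matches
try target_lost: (Dock, target_lost) → (Recover, announce)
try grasp_fail: (Dock, grasp_fail) → (Hold, arm_retract)
try obstacle: (Dock, obstacle) → (Survey, motors_off)

grasp_ok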